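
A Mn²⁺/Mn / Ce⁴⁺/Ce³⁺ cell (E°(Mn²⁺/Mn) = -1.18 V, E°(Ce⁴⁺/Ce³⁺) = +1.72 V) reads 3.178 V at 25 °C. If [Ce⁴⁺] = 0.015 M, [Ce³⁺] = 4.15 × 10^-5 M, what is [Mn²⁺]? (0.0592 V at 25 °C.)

From the Nernst equation, log Q = n(E° − E)/0.0592 = 2(2.90 − 3.178)/0.0592 = -9.392, so Q = 4.06 × 10^-10.
With Q = [Mn²⁺]·[Ce³⁺]^2/[Ce⁴⁺]^2 and the known concentrations, [Mn²⁺] in the numerator gives [Mn²⁺] = 5.3 × 10^-5 M.

5.3 × 10^-5 M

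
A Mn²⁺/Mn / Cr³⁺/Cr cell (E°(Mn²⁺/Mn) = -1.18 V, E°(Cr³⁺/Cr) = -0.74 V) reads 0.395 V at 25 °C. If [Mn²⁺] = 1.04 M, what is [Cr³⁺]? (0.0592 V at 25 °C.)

From the Nernst equation, log Q = n(E° − E)/0.0592 = 6(0.44 − 0.395)/0.0592 = 4.561, so Q = 3.64 × 10^4.
With Q = [Mn²⁺]^3/[Cr³⁺]^2 and the known concentrations, [Cr³⁺]^2 in the denominator gives [Cr³⁺] = 0.0056 M.

0.0056 M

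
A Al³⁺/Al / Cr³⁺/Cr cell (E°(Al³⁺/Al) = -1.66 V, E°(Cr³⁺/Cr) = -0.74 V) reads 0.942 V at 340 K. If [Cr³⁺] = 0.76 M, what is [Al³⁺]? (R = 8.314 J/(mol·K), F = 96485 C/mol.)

From the Nernst equation, ln Q = nF(E° − E)/RT = 3×96485×(0.92 − 0.942)/(8.314×340) = -2.253, so Q = 0.105.
With Q = [Al³⁺]/[Cr³⁺] and the known concentrations, [Al³⁺] in the numerator gives [Al³⁺] = 0.08 M.

0.08 M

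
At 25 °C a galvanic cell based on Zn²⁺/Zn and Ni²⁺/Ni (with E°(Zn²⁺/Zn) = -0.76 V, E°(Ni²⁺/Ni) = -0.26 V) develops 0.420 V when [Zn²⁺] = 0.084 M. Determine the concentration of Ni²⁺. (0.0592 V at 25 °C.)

1.7 × 10^-4 M

From the Nernst equation, log Q = n(E° − E)/0.0592 = 2(0.50 − 0.420)/0.0592 = 2.703, so Q = 504.
With Q = [Zn²⁺]/[Ni²⁺] and the known concentrations, [Ni²⁺] in the denominator gives [Ni²⁺] = 1.7 × 10^-4 M.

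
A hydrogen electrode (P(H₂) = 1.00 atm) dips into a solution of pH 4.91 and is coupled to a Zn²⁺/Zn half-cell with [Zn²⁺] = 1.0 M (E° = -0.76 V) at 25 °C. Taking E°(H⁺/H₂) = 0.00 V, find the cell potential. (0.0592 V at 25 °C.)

0.47 V

The hydrogen couple is the cathode, so E°_cell = 0.76 V; n = 2.
[H⁺] = 10^(−4.91) = 1.2 × 10^-5 M, and Q = [Zn²⁺]·P(H₂) / [H⁺]^2 = 6.61 × 10^9.
E = E° − (0.0592/2) log Q = 0.76 − (0.0592/2)(9.820) = 0.469 V.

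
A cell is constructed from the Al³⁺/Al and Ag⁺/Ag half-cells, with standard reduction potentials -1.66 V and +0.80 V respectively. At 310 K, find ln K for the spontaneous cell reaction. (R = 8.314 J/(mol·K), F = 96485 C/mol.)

ln K = 276.3

E°_cell = +0.80 − (-1.66) = 2.46 V, with n = 3 electrons transferred.
At equilibrium E = 0, so the Nernst equation gives ln K = nFE°/RT = (3)(96485)(2.46)/((8.314)(310)) = 276.28.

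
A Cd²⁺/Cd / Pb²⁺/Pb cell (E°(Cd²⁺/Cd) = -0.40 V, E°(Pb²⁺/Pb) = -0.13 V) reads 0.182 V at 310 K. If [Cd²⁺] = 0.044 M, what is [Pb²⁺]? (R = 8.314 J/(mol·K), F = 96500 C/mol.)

6 × 10^-5 M

From the Nernst equation, ln Q = nF(E° − E)/RT = 2×96500×(0.27 − 0.182)/(8.314×310) = 6.590, so Q = 728.
With Q = [Cd²⁺]/[Pb²⁺] and the known concentrations, [Pb²⁺] in the denominator gives [Pb²⁺] = 6 × 10^-5 M.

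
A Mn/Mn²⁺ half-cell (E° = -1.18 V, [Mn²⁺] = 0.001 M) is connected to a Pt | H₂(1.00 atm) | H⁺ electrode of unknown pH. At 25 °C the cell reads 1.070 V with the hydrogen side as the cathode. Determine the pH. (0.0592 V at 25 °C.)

E°_cell = 1.18 V and n = 2.
log Q = n(E° − E)/0.0592 = 2×(1.18 − 1.070)/0.0592 = 3.716.
With Q = [Mn²⁺]·P(H₂) / [H⁺]^2, solving for [H⁺] gives log[H⁺] = -3.358, so pH = 3.36.

pH = 3.36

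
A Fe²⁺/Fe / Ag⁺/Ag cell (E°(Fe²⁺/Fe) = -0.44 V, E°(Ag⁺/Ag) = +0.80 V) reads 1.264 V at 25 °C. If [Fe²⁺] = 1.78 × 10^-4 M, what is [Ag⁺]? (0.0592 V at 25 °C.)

From the Nernst equation, log Q = n(E° − E)/0.0592 = 2(1.24 − 1.264)/0.0592 = -0.811, so Q = 0.155.
With Q = [Fe²⁺]/[Ag⁺]^2 and the known concentrations, [Ag⁺]^2 in the denominator gives [Ag⁺] = 0.034 M.

0.034 M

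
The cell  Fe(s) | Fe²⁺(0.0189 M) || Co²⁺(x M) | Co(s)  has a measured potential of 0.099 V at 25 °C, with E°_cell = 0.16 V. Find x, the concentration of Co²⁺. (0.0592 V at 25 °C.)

From the Nernst equation, log Q = n(E° − E)/0.0592 = 2(0.16 − 0.099)/0.0592 = 2.061, so Q = 115.
With Q = [Fe²⁺]/[Co²⁺] and the known concentrations, [Co²⁺] in the denominator gives [Co²⁺] = 1.6 × 10^-4 M.

1.6 × 10^-4 M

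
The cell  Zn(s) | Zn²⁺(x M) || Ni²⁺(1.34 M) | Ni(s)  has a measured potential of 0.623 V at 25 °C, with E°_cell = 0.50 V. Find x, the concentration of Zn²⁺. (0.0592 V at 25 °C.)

9.4 × 10^-5 M

From the Nernst equation, log Q = n(E° − E)/0.0592 = 2(0.50 − 0.623)/0.0592 = -4.155, so Q = 6.99 × 10^-5.
With Q = [Zn²⁺]/[Ni²⁺] and the known concentrations, [Zn²⁺] in the numerator gives [Zn²⁺] = 9.4 × 10^-5 M.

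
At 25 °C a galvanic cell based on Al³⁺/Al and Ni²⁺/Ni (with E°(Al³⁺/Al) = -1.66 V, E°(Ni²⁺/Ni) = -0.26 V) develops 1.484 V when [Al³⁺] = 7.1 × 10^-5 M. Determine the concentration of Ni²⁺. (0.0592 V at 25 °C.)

1.2 M

From the Nernst equation, log Q = n(E° − E)/0.0592 = 6(1.40 − 1.484)/0.0592 = -8.514, so Q = 3.07 × 10^-9.
With Q = [Al³⁺]^2/[Ni²⁺]^3 and the known concentrations, [Ni²⁺]^3 in the denominator gives [Ni²⁺] = 1.2 M.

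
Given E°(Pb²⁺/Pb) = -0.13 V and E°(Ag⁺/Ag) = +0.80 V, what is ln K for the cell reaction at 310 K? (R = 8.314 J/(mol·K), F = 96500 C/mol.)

ln K = 69.6

E°_cell = +0.80 − (-0.13) = 0.93 V, with n = 2 electrons transferred.
At equilibrium E = 0, so the Nernst equation gives ln K = nFE°/RT = (2)(96500)(0.93)/((8.314)(310)) = 69.64.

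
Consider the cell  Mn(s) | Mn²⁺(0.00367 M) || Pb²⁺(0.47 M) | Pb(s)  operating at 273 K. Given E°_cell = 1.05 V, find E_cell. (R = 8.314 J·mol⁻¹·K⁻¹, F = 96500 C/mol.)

1.11 V

Balancing electrons gives n = 2; the reaction quotient is Q = [Mn²⁺]/[Pb²⁺] = 0.00781.
E = E° − (RT/nF) ln Q = 1.05 − (8.314×273)/(2×96500) × (-4.853) = 1.050 + 0.057 = 1.107 V.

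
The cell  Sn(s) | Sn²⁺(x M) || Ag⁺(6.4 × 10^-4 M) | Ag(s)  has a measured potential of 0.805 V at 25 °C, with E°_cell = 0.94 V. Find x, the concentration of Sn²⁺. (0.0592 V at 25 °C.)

From the Nernst equation, log Q = n(E° − E)/0.0592 = 2(0.94 − 0.805)/0.0592 = 4.561, so Q = 3.64 × 10^4.
With Q = [Sn²⁺]/[Ag⁺]^2 and the known concentrations, [Sn²⁺] in the numerator gives [Sn²⁺] = 0.015 M.

0.015 M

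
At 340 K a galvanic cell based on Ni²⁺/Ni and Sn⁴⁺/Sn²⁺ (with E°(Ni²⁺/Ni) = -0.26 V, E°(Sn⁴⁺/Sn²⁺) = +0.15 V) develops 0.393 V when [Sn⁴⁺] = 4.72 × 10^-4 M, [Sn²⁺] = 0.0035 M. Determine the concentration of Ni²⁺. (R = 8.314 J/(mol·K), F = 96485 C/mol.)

From the Nernst equation, ln Q = nF(E° − E)/RT = 2×96485×(0.41 − 0.393)/(8.314×340) = 1.161, so Q = 3.19.
With Q = [Ni²⁺]·[Sn²⁺]/[Sn⁴⁺] and the known concentrations, [Ni²⁺] in the numerator gives [Ni²⁺] = 0.43 M.

0.43 M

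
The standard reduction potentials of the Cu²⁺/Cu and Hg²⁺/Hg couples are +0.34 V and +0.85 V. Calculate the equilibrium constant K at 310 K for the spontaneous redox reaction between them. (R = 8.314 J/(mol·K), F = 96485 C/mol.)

E°_cell = +0.85 − (+0.34) = 0.51 V, with n = 2 electrons transferred.
At equilibrium E = 0, so the Nernst equation gives ln K = nFE°/RT = (2)(96485)(0.51)/((8.314)(310)) = 38.18.
K = e^38.18 = 3.8 × 10^16.

3.8 × 10^16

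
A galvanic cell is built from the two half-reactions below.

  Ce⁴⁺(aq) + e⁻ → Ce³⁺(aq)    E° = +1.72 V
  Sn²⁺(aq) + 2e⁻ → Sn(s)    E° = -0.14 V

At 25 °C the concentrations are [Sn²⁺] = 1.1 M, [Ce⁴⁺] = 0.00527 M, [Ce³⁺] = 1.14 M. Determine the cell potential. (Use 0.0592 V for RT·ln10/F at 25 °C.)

1.72 V

The Ce⁴⁺/Ce³⁺ couple has the higher reduction potential and acts as the cathode, so E°_cell = +1.72 − (-0.14) = 1.86 V.
Balancing electrons gives n = 2; the reaction quotient is Q = [Sn²⁺]·[Ce³⁺]^2/[Ce⁴⁺]^2 = 5.15 × 10^4.
At 25 °C, E = E° − (0.0592/n) log Q = 1.86 − (0.0592/2)(4.712) = 1.860 − 0.139 = 1.721 V.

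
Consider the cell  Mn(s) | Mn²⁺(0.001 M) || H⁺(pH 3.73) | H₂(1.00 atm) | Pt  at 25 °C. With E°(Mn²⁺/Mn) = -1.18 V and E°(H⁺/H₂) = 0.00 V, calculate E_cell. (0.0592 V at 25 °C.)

1.05 V

The hydrogen couple is the cathode, so E°_cell = 1.18 V; n = 2.
[H⁺] = 10^(−3.73) = 1.9 × 10^-4 M, and Q = [Mn²⁺]·P(H₂) / [H⁺]^2 = 2.88 × 10^4.
E = E° − (0.0592/2) log Q = 1.18 − (0.0592/2)(4.460) = 1.048 V.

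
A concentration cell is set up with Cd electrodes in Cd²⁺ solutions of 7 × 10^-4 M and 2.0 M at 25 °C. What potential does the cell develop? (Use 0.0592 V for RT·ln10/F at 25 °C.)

0.10 V

Both half-cells are Cd²⁺/Cd, so E°_cell = 0. The concentrated side is the cathode; the cell reaction moves Cd²⁺ from high to low concentration with n = 2.
Q = [Cd²⁺]_dilute/[Cd²⁺]_conc = 7 × 10^-4/2.0 = 3.5 × 10^-4.
E = 0 − (0.0592/2) log Q = −(0.0592/2)(-3.456) = 0.1023 V.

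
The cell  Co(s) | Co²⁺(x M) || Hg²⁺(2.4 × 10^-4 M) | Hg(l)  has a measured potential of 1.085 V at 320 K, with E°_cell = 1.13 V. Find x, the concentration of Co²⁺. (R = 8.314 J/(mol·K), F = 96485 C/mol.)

0.0063 M

From the Nernst equation, ln Q = nF(E° − E)/RT = 2×96485×(1.13 − 1.085)/(8.314×320) = 3.264, so Q = 26.2.
With Q = [Co²⁺]/[Hg²⁺] and the known concentrations, [Co²⁺] in the numerator gives [Co²⁺] = 0.0063 M.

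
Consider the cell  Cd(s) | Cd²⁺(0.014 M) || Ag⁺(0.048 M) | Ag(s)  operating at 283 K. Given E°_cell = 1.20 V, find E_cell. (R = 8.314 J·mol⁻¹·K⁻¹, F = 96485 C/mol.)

1.18 V

Balancing electrons gives n = 2; the reaction quotient is Q = [Cd²⁺]/[Ag⁺]^2 = 6.08.
E = E° − (RT/nF) ln Q = 1.20 − (8.314×283)/(2×96485) × (1.804) = 1.200 − 0.022 = 1.178 V.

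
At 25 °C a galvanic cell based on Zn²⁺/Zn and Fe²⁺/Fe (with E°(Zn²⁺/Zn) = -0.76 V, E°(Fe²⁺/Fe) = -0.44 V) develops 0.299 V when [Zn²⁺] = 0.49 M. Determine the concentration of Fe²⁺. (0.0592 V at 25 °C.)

From the Nernst equation, log Q = n(E° − E)/0.0592 = 2(0.32 − 0.299)/0.0592 = 0.709, so Q = 5.12.
With Q = [Zn²⁺]/[Fe²⁺] and the known concentrations, [Fe²⁺] in the denominator gives [Fe²⁺] = 0.096 M.

0.096 M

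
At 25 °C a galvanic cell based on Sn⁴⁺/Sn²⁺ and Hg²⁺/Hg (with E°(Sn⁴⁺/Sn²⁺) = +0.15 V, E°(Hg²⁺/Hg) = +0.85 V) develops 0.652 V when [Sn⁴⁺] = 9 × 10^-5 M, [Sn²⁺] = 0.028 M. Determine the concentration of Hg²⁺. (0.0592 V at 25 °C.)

From the Nernst equation, log Q = n(E° − E)/0.0592 = 2(0.70 − 0.652)/0.0592 = 1.622, so Q = 41.8.
With Q = [Sn⁴⁺]/([Sn²⁺]·[Hg²⁺]) and the known concentrations, [Hg²⁺] in the denominator gives [Hg²⁺] = 7.7 × 10^-5 M.

7.7 × 10^-5 M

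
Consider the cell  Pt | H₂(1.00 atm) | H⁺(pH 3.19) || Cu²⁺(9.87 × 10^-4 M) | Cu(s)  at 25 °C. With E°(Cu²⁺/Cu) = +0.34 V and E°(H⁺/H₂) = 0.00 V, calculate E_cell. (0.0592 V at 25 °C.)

The Cu²⁺/Cu couple is the cathode, so E°_cell = 0.34 V; n = 2.
[H⁺] = 10^(−3.19) = 6.5 × 10^-4 M, and Q = [H⁺]^2 / ([Cu²⁺]·P(H₂)) = 4.22 × 10^-4.
E = E° − (0.0592/2) log Q = 0.34 − (0.0592/2)(-3.374) = 0.440 V.

0.44 V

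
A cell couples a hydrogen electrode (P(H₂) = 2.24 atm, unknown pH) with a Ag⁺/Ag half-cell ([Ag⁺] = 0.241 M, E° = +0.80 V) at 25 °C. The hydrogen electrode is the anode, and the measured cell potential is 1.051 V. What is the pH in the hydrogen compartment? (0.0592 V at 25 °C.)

pH = 4.68

E°_cell = 0.80 V and n = 2.
log Q = n(E° − E)/0.0592 = 2×(0.80 − 1.051)/0.0592 = -8.480.
With Q = [H⁺]^2 / ([Ag⁺]^2·P(H₂)), solving for [H⁺] gives log[H⁺] = -4.683, so pH = 4.68.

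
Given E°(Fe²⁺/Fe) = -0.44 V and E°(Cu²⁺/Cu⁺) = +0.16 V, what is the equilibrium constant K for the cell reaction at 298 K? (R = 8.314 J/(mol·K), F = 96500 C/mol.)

2 × 10^20

E°_cell = +0.16 − (-0.44) = 0.60 V, with n = 2 electrons transferred.
At equilibrium E = 0, so the Nernst equation gives ln K = nFE°/RT = (2)(96500)(0.60)/((8.314)(298)) = 46.74.
K = e^46.74 = 2 × 10^20.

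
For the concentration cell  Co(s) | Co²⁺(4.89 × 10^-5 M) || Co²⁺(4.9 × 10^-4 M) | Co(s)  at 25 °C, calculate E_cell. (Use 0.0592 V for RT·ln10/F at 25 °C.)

Both half-cells are Co²⁺/Co, so E°_cell = 0. The concentrated side is the cathode; the cell reaction moves Co²⁺ from high to low concentration with n = 2.
Q = [Co²⁺]_dilute/[Co²⁺]_conc = 4.89 × 10^-5/4.9 × 10^-4 = 0.0998.
E = 0 − (0.0592/2) log Q = −(0.0592/2)(-1.001) = 0.0296 V.

0.030 V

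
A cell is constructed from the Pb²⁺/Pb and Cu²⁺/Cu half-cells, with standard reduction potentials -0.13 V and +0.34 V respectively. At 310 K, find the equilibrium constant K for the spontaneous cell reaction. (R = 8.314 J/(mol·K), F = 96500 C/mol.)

E°_cell = +0.34 − (-0.13) = 0.47 V, with n = 2 electrons transferred.
At equilibrium E = 0, so the Nernst equation gives ln K = nFE°/RT = (2)(96500)(0.47)/((8.314)(310)) = 35.20.
K = e^35.20 = 1.9 × 10^15.

1.9 × 10^15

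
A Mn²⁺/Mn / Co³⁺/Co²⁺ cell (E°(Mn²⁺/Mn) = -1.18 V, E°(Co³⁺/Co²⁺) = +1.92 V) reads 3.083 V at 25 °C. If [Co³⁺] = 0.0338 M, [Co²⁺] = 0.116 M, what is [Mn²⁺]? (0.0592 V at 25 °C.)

0.32 M

From the Nernst equation, log Q = n(E° − E)/0.0592 = 2(3.10 − 3.083)/0.0592 = 0.574, so Q = 3.75.
With Q = [Mn²⁺]·[Co²⁺]^2/[Co³⁺]^2 and the known concentrations, [Mn²⁺] in the numerator gives [Mn²⁺] = 0.32 M.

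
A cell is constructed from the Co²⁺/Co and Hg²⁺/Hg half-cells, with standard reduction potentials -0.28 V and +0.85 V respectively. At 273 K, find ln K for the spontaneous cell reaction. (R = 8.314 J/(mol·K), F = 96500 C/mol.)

ln K = 96.1

E°_cell = +0.85 − (-0.28) = 1.13 V, with n = 2 electrons transferred.
At equilibrium E = 0, so the Nernst equation gives ln K = nFE°/RT = (2)(96500)(1.13)/((8.314)(273)) = 96.09.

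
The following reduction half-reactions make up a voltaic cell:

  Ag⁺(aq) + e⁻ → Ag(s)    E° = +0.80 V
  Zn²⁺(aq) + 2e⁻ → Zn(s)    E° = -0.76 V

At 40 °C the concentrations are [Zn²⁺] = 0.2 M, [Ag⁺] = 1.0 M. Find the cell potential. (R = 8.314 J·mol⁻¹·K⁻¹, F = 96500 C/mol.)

1.58 V

The Ag⁺/Ag couple has the higher reduction potential and acts as the cathode, so E°_cell = +0.80 − (-0.76) = 1.56 V.
Balancing electrons gives n = 2; the reaction quotient is Q = [Zn²⁺]/[Ag⁺]^2 = 0.200.
E = E° − (RT/nF) ln Q = 1.56 − (8.314×313)/(2×96500) × (-1.609) = 1.560 + 0.022 = 1.582 V.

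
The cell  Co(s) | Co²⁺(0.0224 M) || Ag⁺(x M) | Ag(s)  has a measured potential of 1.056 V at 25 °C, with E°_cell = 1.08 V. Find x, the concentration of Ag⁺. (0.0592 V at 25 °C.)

0.059 M

From the Nernst equation, log Q = n(E° − E)/0.0592 = 2(1.08 − 1.056)/0.0592 = 0.811, so Q = 6.47.
With Q = [Co²⁺]/[Ag⁺]^2 and the known concentrations, [Ag⁺]^2 in the denominator gives [Ag⁺] = 0.059 M.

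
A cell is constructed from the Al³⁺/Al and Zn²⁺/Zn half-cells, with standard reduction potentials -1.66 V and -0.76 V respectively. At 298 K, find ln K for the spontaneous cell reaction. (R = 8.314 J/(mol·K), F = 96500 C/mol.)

ln K = 210.3

E°_cell = -0.76 − (-1.66) = 0.90 V, with n = 6 electrons transferred.
At equilibrium E = 0, so the Nernst equation gives ln K = nFE°/RT = (6)(96500)(0.90)/((8.314)(298)) = 210.33.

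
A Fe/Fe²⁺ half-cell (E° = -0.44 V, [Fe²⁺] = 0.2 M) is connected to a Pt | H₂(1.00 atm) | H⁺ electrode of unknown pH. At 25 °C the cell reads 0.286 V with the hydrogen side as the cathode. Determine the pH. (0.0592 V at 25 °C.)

pH = 2.95

E°_cell = 0.44 V and n = 2.
log Q = n(E° − E)/0.0592 = 2×(0.44 − 0.286)/0.0592 = 5.203.
With Q = [Fe²⁺]·P(H₂) / [H⁺]^2, solving for [H⁺] gives log[H⁺] = -2.951, so pH = 2.95.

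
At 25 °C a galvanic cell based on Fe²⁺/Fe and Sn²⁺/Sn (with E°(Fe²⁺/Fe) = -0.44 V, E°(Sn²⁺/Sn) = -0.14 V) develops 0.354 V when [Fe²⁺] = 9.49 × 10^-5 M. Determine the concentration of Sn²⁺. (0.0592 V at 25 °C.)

0.0063 M

From the Nernst equation, log Q = n(E° − E)/0.0592 = 2(0.30 − 0.354)/0.0592 = -1.824, so Q = 0.0150.
With Q = [Fe²⁺]/[Sn²⁺] and the known concentrations, [Sn²⁺] in the denominator gives [Sn²⁺] = 0.0063 M.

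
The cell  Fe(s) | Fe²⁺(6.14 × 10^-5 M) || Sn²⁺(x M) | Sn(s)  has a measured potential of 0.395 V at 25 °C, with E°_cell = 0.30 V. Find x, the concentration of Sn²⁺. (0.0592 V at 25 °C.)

From the Nernst equation, log Q = n(E° − E)/0.0592 = 2(0.30 − 0.395)/0.0592 = -3.209, so Q = 6.17 × 10^-4.
With Q = [Fe²⁺]/[Sn²⁺] and the known concentrations, [Sn²⁺] in the denominator gives [Sn²⁺] = 0.099 M.

0.099 M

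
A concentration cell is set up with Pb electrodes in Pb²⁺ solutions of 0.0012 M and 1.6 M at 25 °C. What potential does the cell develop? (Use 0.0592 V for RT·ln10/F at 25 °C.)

Both half-cells are Pb²⁺/Pb, so E°_cell = 0. The concentrated side is the cathode; the cell reaction moves Pb²⁺ from high to low concentration with n = 2.
Q = [Pb²⁺]_dilute/[Pb²⁺]_conc = 0.0012/1.6 = 7.5 × 10^-4.
E = 0 − (0.0592/2) log Q = −(0.0592/2)(-3.125) = 0.0925 V.

0.092 V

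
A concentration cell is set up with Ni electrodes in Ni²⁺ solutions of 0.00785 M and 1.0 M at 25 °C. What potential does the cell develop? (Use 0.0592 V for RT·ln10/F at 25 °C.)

Both half-cells are Ni²⁺/Ni, so E°_cell = 0. The concentrated side is the cathode; the cell reaction moves Ni²⁺ from high to low concentration with n = 2.
Q = [Ni²⁺]_dilute/[Ni²⁺]_conc = 0.00785/1.0 = 0.00785.
E = 0 − (0.0592/2) log Q = −(0.0592/2)(-2.105) = 0.0623 V.

0.062 V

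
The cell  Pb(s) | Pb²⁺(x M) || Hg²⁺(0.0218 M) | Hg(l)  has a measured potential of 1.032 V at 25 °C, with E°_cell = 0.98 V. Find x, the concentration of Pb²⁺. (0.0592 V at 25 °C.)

3.8 × 10^-4 M

From the Nernst equation, log Q = n(E° − E)/0.0592 = 2(0.98 − 1.032)/0.0592 = -1.757, so Q = 0.0175.
With Q = [Pb²⁺]/[Hg²⁺] and the known concentrations, [Pb²⁺] in the numerator gives [Pb²⁺] = 3.8 × 10^-4 M.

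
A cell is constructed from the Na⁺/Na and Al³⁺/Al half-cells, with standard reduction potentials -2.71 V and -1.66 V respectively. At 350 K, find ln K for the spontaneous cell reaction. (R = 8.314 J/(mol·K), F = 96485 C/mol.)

ln K = 104.4

E°_cell = -1.66 − (-2.71) = 1.05 V, with n = 3 electrons transferred.
At equilibrium E = 0, so the Nernst equation gives ln K = nFE°/RT = (3)(96485)(1.05)/((8.314)(350)) = 104.45.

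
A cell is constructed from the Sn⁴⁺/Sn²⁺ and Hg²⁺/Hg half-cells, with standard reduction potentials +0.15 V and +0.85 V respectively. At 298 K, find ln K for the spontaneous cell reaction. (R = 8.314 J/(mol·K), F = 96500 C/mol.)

E°_cell = +0.85 − (+0.15) = 0.70 V, with n = 2 electrons transferred.
At equilibrium E = 0, so the Nernst equation gives ln K = nFE°/RT = (2)(96500)(0.70)/((8.314)(298)) = 54.53.

ln K = 54.5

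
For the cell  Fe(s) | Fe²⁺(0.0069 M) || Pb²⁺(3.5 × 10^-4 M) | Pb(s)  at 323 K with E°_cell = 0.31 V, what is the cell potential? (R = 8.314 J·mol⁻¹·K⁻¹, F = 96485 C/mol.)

Balancing electrons gives n = 2; the reaction quotient is Q = [Fe²⁺]/[Pb²⁺] = 19.7.
E = E° − (RT/nF) ln Q = 0.31 − (8.314×323)/(2×96485) × (2.981) = 0.310 − 0.041 = 0.269 V.

0.269 V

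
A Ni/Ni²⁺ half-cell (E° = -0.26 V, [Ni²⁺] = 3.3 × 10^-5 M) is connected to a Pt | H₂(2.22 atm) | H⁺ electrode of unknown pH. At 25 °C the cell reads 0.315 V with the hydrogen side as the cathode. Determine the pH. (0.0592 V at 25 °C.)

E°_cell = 0.26 V and n = 2.
log Q = n(E° − E)/0.0592 = 2×(0.26 − 0.315)/0.0592 = -1.858.
With Q = [Ni²⁺]·P(H₂) / [H⁺]^2, solving for [H⁺] gives log[H⁺] = -1.139, so pH = 1.14.

pH = 1.14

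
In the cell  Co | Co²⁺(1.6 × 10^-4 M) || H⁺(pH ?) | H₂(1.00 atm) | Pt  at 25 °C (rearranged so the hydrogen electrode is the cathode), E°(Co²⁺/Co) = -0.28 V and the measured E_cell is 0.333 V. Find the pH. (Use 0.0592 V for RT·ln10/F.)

E°_cell = 0.28 V and n = 2.
log Q = n(E° − E)/0.0592 = 2×(0.28 − 0.333)/0.0592 = -1.791.
With Q = [Co²⁺]·P(H₂) / [H⁺]^2, solving for [H⁺] gives log[H⁺] = -1.003, so pH = 1.00.

pH = 1.00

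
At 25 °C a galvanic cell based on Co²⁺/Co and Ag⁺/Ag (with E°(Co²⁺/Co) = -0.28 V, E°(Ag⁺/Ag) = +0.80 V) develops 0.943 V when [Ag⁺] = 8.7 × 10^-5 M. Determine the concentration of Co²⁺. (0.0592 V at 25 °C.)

3.2 × 10^-4 M

From the Nernst equation, log Q = n(E° − E)/0.0592 = 2(1.08 − 0.943)/0.0592 = 4.628, so Q = 4.25 × 10^4.
With Q = [Co²⁺]/[Ag⁺]^2 and the known concentrations, [Co²⁺] in the numerator gives [Co²⁺] = 3.2 × 10^-4 M.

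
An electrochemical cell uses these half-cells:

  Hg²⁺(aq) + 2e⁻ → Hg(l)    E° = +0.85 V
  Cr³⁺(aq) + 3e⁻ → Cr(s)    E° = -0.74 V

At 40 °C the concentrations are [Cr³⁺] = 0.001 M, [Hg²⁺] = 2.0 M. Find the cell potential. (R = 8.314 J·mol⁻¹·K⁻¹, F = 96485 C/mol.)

The Hg²⁺/Hg couple has the higher reduction potential and acts as the cathode, so E°_cell = +0.85 − (-0.74) = 1.59 V.
Balancing electrons gives n = 6; the reaction quotient is Q = [Cr³⁺]^2/[Hg²⁺]^3 = 1.25 × 10^-7.
E = E° − (RT/nF) ln Q = 1.59 − (8.314×313)/(6×96485) × (-15.895) = 1.590 + 0.071 = 1.661 V.

1.66 V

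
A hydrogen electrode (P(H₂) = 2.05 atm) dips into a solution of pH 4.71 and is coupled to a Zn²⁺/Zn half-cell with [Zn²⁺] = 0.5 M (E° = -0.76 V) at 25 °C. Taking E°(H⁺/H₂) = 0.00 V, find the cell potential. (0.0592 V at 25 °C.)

0.48 V

The hydrogen couple is the cathode, so E°_cell = 0.76 V; n = 2.
[H⁺] = 10^(−4.71) = 1.9 × 10^-5 M, and Q = [Zn²⁺]·P(H₂) / [H⁺]^2 = 2.7 × 10^9.
E = E° − (0.0592/2) log Q = 0.76 − (0.0592/2)(9.431) = 0.481 V.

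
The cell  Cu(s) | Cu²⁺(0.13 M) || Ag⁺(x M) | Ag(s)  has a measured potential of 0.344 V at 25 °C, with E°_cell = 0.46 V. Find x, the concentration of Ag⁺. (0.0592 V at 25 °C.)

0.004 M

From the Nernst equation, log Q = n(E° − E)/0.0592 = 2(0.46 − 0.344)/0.0592 = 3.919, so Q = 8300.
With Q = [Cu²⁺]/[Ag⁺]^2 and the known concentrations, [Ag⁺]^2 in the denominator gives [Ag⁺] = 0.004 M.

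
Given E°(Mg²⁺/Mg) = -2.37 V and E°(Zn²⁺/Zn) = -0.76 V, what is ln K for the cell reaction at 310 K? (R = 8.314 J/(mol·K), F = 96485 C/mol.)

E°_cell = -0.76 − (-2.37) = 1.61 V, with n = 2 electrons transferred.
At equilibrium E = 0, so the Nernst equation gives ln K = nFE°/RT = (2)(96485)(1.61)/((8.314)(310)) = 120.54.

ln K = 120.5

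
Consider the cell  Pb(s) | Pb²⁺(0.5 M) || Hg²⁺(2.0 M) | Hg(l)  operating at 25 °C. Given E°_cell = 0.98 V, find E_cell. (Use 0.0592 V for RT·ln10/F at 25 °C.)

0.998 V

Balancing electrons gives n = 2; the reaction quotient is Q = [Pb²⁺]/[Hg²⁺] = 0.250.
At 25 °C, E = E° − (0.0592/n) log Q = 0.98 − (0.0592/2)(-0.602) = 0.980 + 0.018 = 0.998 V.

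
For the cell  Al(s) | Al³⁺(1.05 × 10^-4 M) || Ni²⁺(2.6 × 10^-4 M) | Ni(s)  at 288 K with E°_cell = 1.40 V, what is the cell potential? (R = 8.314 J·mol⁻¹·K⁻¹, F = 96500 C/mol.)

Balancing electrons gives n = 6; the reaction quotient is Q = [Al³⁺]^2/[Ni²⁺]^3 = 627.
E = E° − (RT/nF) ln Q = 1.40 − (8.314×288)/(6×96500) × (6.441) = 1.400 − 0.027 = 1.373 V.

1.37 V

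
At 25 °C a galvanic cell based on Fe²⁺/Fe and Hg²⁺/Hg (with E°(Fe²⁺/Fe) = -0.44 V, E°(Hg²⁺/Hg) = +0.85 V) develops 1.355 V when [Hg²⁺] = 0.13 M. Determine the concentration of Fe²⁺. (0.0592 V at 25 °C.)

From the Nernst equation, log Q = n(E° − E)/0.0592 = 2(1.29 − 1.355)/0.0592 = -2.196, so Q = 0.00637.
With Q = [Fe²⁺]/[Hg²⁺] and the known concentrations, [Fe²⁺] in the numerator gives [Fe²⁺] = 8.3 × 10^-4 M.

8.3 × 10^-4 M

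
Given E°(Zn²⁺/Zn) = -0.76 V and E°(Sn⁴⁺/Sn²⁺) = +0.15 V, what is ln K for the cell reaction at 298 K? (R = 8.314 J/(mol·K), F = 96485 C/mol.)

E°_cell = +0.15 − (-0.76) = 0.91 V, with n = 2 electrons transferred.
At equilibrium E = 0, so the Nernst equation gives ln K = nFE°/RT = (2)(96485)(0.91)/((8.314)(298)) = 70.88.

ln K = 70.9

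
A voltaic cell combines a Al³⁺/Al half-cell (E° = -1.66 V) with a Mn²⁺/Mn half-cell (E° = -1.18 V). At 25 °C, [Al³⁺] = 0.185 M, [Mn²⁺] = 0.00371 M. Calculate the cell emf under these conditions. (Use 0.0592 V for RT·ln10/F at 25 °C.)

0.423 V

The Mn²⁺/Mn couple has the higher reduction potential and acts as the cathode, so E°_cell = -1.18 − (-1.66) = 0.48 V.
Balancing electrons gives n = 6; the reaction quotient is Q = [Al³⁺]^2/[Mn²⁺]^3 = 6.7 × 10^5.
At 25 °C, E = E° − (0.0592/n) log Q = 0.48 − (0.0592/6)(5.826) = 0.480 − 0.057 = 0.423 V.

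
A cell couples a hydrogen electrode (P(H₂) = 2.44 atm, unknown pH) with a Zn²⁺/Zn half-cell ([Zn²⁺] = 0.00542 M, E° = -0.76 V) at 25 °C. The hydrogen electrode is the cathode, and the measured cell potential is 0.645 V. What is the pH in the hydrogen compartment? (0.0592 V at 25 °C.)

pH = 2.88

E°_cell = 0.76 V and n = 2.
log Q = n(E° − E)/0.0592 = 2×(0.76 − 0.645)/0.0592 = 3.885.
With Q = [Zn²⁺]·P(H₂) / [H⁺]^2, solving for [H⁺] gives log[H⁺] = -2.882, so pH = 2.88.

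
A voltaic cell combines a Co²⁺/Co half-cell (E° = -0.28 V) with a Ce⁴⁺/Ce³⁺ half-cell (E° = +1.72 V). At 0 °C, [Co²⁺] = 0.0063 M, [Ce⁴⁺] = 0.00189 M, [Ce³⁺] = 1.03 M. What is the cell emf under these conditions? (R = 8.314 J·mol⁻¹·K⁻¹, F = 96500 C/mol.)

The Ce⁴⁺/Ce³⁺ couple has the higher reduction potential and acts as the cathode, so E°_cell = +1.72 − (-0.28) = 2.00 V.
Balancing electrons gives n = 2; the reaction quotient is Q = [Co²⁺]·[Ce³⁺]^2/[Ce⁴⁺]^2 = 1870.
E = E° − (RT/nF) ln Q = 2.00 − (8.314×273)/(2×96500) × (7.534) = 2.000 − 0.089 = 1.911 V.

1.91 V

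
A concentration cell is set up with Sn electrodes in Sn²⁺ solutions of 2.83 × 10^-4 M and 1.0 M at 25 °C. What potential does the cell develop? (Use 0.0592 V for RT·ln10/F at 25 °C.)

0.11 V

Both half-cells are Sn²⁺/Sn, so E°_cell = 0. The concentrated side is the cathode; the cell reaction moves Sn²⁺ from high to low concentration with n = 2.
Q = [Sn²⁺]_dilute/[Sn²⁺]_conc = 2.83 × 10^-4/1.0 = 2.83 × 10^-4.
E = 0 − (0.0592/2) log Q = −(0.0592/2)(-3.548) = 0.1050 V.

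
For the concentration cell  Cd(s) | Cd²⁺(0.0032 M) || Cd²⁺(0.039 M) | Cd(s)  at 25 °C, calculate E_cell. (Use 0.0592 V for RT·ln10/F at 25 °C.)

0.032 V

Both half-cells are Cd²⁺/Cd, so E°_cell = 0. The concentrated side is the cathode; the cell reaction moves Cd²⁺ from high to low concentration with n = 2.
Q = [Cd²⁺]_dilute/[Cd²⁺]_conc = 0.0032/0.039 = 0.0821.
E = 0 − (0.0592/2) log Q = −(0.0592/2)(-1.086) = 0.0321 V.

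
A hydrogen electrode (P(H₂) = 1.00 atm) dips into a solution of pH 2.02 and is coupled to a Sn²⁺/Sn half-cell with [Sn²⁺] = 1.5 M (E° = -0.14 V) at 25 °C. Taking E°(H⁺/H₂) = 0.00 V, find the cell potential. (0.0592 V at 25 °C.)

The hydrogen couple is the cathode, so E°_cell = 0.14 V; n = 2.
[H⁺] = 10^(−2.02) = 0.0095 M, and Q = [Sn²⁺]·P(H₂) / [H⁺]^2 = 1.64 × 10^4.
E = E° − (0.0592/2) log Q = 0.14 − (0.0592/2)(4.216) = 0.015 V.

0.015 V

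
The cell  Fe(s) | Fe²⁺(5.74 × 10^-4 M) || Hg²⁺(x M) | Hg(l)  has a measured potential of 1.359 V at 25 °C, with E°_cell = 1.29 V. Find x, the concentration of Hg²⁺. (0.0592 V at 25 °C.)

From the Nernst equation, log Q = n(E° − E)/0.0592 = 2(1.29 − 1.359)/0.0592 = -2.331, so Q = 0.00467.
With Q = [Fe²⁺]/[Hg²⁺] and the known concentrations, [Hg²⁺] in the denominator gives [Hg²⁺] = 0.12 M.

0.12 M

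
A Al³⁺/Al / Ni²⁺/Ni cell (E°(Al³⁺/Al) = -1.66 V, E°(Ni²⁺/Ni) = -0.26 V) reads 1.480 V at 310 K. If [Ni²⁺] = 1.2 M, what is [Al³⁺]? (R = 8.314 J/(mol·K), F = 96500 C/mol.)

From the Nernst equation, ln Q = nF(E° − E)/RT = 6×96500×(1.40 − 1.480)/(8.314×310) = -17.972, so Q = 1.57 × 10^-8.
With Q = [Al³⁺]^2/[Ni²⁺]^3 and the known concentrations, [Al³⁺]^2 in the numerator gives [Al³⁺] = 1.6 × 10^-4 M.

1.6 × 10^-4 M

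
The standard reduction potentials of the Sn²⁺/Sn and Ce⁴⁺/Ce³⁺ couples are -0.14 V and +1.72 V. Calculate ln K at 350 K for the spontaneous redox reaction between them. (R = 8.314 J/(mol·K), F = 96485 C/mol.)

E°_cell = +1.72 − (-0.14) = 1.86 V, with n = 2 electrons transferred.
At equilibrium E = 0, so the Nernst equation gives ln K = nFE°/RT = (2)(96485)(1.86)/((8.314)(350)) = 123.35.

ln K = 123.3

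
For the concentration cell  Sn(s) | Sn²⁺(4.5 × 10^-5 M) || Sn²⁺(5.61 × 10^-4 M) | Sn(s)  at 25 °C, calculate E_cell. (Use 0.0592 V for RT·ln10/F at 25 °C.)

0.032 V

Both half-cells are Sn²⁺/Sn, so E°_cell = 0. The concentrated side is the cathode; the cell reaction moves Sn²⁺ from high to low concentration with n = 2.
Q = [Sn²⁺]_dilute/[Sn²⁺]_conc = 4.5 × 10^-5/5.61 × 10^-4 = 0.0802.
E = 0 − (0.0592/2) log Q = −(0.0592/2)(-1.096) = 0.0324 V.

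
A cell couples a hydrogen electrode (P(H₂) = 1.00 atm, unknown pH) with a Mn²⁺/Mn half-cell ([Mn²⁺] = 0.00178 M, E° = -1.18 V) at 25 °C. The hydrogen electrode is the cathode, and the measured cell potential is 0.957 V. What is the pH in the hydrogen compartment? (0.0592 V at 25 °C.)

E°_cell = 1.18 V and n = 2.
log Q = n(E° − E)/0.0592 = 2×(1.18 − 0.957)/0.0592 = 7.534.
With Q = [Mn²⁺]·P(H₂) / [H⁺]^2, solving for [H⁺] gives log[H⁺] = -5.142, so pH = 5.14.

pH = 5.14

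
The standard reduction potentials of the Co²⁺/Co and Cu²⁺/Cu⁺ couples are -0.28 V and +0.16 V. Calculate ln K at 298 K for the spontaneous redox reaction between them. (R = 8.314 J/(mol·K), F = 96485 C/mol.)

E°_cell = +0.16 − (-0.28) = 0.44 V, with n = 2 electrons transferred.
At equilibrium E = 0, so the Nernst equation gives ln K = nFE°/RT = (2)(96485)(0.44)/((8.314)(298)) = 34.27.

ln K = 34.3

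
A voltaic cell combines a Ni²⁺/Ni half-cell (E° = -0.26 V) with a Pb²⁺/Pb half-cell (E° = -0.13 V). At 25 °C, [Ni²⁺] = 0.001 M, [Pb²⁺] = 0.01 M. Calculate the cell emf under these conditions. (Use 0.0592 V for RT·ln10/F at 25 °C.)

0.160 V

The Pb²⁺/Pb couple has the higher reduction potential and acts as the cathode, so E°_cell = -0.13 − (-0.26) = 0.13 V.
Balancing electrons gives n = 2; the reaction quotient is Q = [Ni²⁺]/[Pb²⁺] = 0.100.
At 25 °C, E = E° − (0.0592/n) log Q = 0.13 − (0.0592/2)(-1.000) = 0.130 + 0.030 = 0.160 V.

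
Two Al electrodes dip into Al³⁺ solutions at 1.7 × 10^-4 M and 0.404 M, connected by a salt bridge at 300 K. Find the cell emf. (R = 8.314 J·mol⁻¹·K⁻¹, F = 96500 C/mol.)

Both half-cells are Al³⁺/Al, so E°_cell = 0. The concentrated side is the cathode; the cell reaction moves Al³⁺ from high to low concentration with n = 3.
Q = [Al³⁺]_dilute/[Al³⁺]_conc = 1.7 × 10^-4/0.404 = 4.21 × 10^-4.
E = 0 − (RT/nF) ln Q = −((8.314×300)/(3×96500))(-7.773) = 0.0670 V.

0.067 V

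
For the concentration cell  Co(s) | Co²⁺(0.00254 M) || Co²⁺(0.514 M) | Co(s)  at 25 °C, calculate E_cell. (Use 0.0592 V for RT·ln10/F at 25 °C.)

0.068 V

Both half-cells are Co²⁺/Co, so E°_cell = 0. The concentrated side is the cathode; the cell reaction moves Co²⁺ from high to low concentration with n = 2.
Q = [Co²⁺]_dilute/[Co²⁺]_conc = 0.00254/0.514 = 0.00494.
E = 0 − (0.0592/2) log Q = −(0.0592/2)(-2.306) = 0.0683 V.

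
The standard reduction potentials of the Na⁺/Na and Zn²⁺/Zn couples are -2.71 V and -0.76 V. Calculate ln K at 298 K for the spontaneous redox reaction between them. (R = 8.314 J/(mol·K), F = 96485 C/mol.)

ln K = 151.9

E°_cell = -0.76 − (-2.71) = 1.95 V, with n = 2 electrons transferred.
At equilibrium E = 0, so the Nernst equation gives ln K = nFE°/RT = (2)(96485)(1.95)/((8.314)(298)) = 151.88.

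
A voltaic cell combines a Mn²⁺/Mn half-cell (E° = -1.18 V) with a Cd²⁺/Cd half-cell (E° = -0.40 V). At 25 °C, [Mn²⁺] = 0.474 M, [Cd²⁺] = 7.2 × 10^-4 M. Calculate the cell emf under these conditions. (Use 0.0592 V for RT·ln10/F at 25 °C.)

The Cd²⁺/Cd couple has the higher reduction potential and acts as the cathode, so E°_cell = -0.40 − (-1.18) = 0.78 V.
Balancing electrons gives n = 2; the reaction quotient is Q = [Mn²⁺]/[Cd²⁺] = 658.
At 25 °C, E = E° − (0.0592/n) log Q = 0.78 − (0.0592/2)(2.818) = 0.780 − 0.083 = 0.697 V.

0.697 V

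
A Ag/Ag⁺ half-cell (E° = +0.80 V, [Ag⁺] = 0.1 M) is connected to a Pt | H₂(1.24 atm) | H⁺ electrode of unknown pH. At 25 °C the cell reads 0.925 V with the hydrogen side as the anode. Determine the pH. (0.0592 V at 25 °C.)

pH = 3.06

E°_cell = 0.80 V and n = 2.
log Q = n(E° − E)/0.0592 = 2×(0.80 − 0.925)/0.0592 = -4.223.
With Q = [H⁺]^2 / ([Ag⁺]^2·P(H₂)), solving for [H⁺] gives log[H⁺] = -3.065, so pH = 3.06.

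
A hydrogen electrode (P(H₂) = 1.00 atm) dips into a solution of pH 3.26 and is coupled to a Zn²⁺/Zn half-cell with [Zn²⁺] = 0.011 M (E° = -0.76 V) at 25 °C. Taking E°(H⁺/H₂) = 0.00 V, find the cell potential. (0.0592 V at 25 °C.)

The hydrogen couple is the cathode, so E°_cell = 0.76 V; n = 2.
[H⁺] = 10^(−3.26) = 5.5 × 10^-4 M, and Q = [Zn²⁺]·P(H₂) / [H⁺]^2 = 3.64 × 10^4.
E = E° − (0.0592/2) log Q = 0.76 − (0.0592/2)(4.561) = 0.625 V.

0.62 V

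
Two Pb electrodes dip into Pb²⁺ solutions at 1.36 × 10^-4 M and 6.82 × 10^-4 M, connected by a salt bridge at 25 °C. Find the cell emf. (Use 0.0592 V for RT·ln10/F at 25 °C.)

Both half-cells are Pb²⁺/Pb, so E°_cell = 0. The concentrated side is the cathode; the cell reaction moves Pb²⁺ from high to low concentration with n = 2.
Q = [Pb²⁺]_dilute/[Pb²⁺]_conc = 1.36 × 10^-4/6.82 × 10^-4 = 0.199.
E = 0 − (0.0592/2) log Q = −(0.0592/2)(-0.700) = 0.0207 V.

0.021 V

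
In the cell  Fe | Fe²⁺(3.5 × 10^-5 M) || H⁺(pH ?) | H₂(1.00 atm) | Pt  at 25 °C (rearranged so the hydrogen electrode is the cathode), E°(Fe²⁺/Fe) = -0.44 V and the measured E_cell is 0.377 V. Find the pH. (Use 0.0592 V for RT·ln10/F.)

E°_cell = 0.44 V and n = 2.
log Q = n(E° − E)/0.0592 = 2×(0.44 − 0.377)/0.0592 = 2.128.
With Q = [Fe²⁺]·P(H₂) / [H⁺]^2, solving for [H⁺] gives log[H⁺] = -3.292, so pH = 3.29.

pH = 3.29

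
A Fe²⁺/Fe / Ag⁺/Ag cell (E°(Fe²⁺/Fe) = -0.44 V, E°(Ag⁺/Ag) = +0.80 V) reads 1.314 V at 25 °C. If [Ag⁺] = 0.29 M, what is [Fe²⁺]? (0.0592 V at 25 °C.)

2.7 × 10^-4 M

From the Nernst equation, log Q = n(E° − E)/0.0592 = 2(1.24 − 1.314)/0.0592 = -2.500, so Q = 0.00316.
With Q = [Fe²⁺]/[Ag⁺]^2 and the known concentrations, [Fe²⁺] in the numerator gives [Fe²⁺] = 2.7 × 10^-4 M.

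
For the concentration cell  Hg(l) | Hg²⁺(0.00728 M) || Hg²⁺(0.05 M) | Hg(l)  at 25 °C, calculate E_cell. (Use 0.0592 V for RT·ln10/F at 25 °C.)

Both half-cells are Hg²⁺/Hg, so E°_cell = 0. The concentrated side is the cathode; the cell reaction moves Hg²⁺ from high to low concentration with n = 2.
Q = [Hg²⁺]_dilute/[Hg²⁺]_conc = 0.00728/0.05 = 0.146.
E = 0 − (0.0592/2) log Q = −(0.0592/2)(-0.837) = 0.0248 V.

0.025 V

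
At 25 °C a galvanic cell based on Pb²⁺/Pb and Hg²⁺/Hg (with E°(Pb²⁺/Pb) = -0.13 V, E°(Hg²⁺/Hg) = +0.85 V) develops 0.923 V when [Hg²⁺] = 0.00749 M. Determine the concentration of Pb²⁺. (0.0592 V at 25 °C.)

0.63 M

From the Nernst equation, log Q = n(E° − E)/0.0592 = 2(0.98 − 0.923)/0.0592 = 1.926, so Q = 84.3.
With Q = [Pb²⁺]/[Hg²⁺] and the known concentrations, [Pb²⁺] in the numerator gives [Pb²⁺] = 0.63 M.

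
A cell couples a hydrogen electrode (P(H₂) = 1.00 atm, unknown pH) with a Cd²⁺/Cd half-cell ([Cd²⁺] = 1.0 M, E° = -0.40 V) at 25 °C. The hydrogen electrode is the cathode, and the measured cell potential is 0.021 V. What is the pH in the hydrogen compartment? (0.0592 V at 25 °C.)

E°_cell = 0.40 V and n = 2.
log Q = n(E° − E)/0.0592 = 2×(0.40 − 0.021)/0.0592 = 12.804.
With Q = [Cd²⁺]·P(H₂) / [H⁺]^2, solving for [H⁺] gives log[H⁺] = -6.402, so pH = 6.40.

pH = 6.40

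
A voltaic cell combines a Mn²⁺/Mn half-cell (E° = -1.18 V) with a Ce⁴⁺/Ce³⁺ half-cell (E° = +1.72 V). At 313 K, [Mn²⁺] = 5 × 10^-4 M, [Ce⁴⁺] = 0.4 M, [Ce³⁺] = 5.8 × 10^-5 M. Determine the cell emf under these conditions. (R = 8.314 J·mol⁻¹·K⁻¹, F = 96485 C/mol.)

The Ce⁴⁺/Ce³⁺ couple has the higher reduction potential and acts as the cathode, so E°_cell = +1.72 − (-1.18) = 2.90 V.
Balancing electrons gives n = 2; the reaction quotient is Q = [Mn²⁺]·[Ce³⁺]^2/[Ce⁴⁺]^2 = 1.05 × 10^-11.
E = E° − (RT/nF) ln Q = 2.90 − (8.314×313)/(2×96485) × (-25.278) = 2.900 + 0.341 = 3.241 V.

3.24 V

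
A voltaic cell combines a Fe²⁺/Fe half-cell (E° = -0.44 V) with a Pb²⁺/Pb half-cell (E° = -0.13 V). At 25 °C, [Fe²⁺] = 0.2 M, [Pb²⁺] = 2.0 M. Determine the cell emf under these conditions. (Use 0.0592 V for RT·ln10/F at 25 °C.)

0.340 V

The Pb²⁺/Pb couple has the higher reduction potential and acts as the cathode, so E°_cell = -0.13 − (-0.44) = 0.31 V.
Balancing electrons gives n = 2; the reaction quotient is Q = [Fe²⁺]/[Pb²⁺] = 0.100.
At 25 °C, E = E° − (0.0592/n) log Q = 0.31 − (0.0592/2)(-1.000) = 0.310 + 0.030 = 0.340 V.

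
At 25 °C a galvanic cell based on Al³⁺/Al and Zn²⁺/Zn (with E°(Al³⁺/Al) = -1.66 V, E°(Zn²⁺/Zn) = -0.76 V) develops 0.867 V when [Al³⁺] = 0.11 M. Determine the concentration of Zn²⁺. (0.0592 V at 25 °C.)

From the Nernst equation, log Q = n(E° − E)/0.0592 = 6(0.90 − 0.867)/0.0592 = 3.345, so Q = 2210.
With Q = [Al³⁺]^2/[Zn²⁺]^3 and the known concentrations, [Zn²⁺]^3 in the denominator gives [Zn²⁺] = 0.018 M.

0.018 M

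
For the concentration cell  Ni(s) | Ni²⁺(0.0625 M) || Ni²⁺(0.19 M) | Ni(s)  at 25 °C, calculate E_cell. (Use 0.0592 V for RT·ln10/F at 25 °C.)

0.014 V

Both half-cells are Ni²⁺/Ni, so E°_cell = 0. The concentrated side is the cathode; the cell reaction moves Ni²⁺ from high to low concentration with n = 2.
Q = [Ni²⁺]_dilute/[Ni²⁺]_conc = 0.0625/0.19 = 0.329.
E = 0 − (0.0592/2) log Q = −(0.0592/2)(-0.483) = 0.0143 V.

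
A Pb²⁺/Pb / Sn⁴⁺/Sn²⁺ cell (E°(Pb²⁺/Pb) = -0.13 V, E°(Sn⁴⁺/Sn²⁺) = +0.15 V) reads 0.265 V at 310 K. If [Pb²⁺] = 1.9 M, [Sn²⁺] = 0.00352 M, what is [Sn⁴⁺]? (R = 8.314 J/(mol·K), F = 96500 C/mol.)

From the Nernst equation, ln Q = nF(E° − E)/RT = 2×96500×(0.28 − 0.265)/(8.314×310) = 1.123, so Q = 3.07.
With Q = [Pb²⁺]·[Sn²⁺]/[Sn⁴⁺] and the known concentrations, [Sn⁴⁺] in the denominator gives [Sn⁴⁺] = 0.0022 M.

0.0022 M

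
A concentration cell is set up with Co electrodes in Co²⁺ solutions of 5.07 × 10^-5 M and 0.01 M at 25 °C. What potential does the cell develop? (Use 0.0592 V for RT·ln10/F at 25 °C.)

0.068 V

Both half-cells are Co²⁺/Co, so E°_cell = 0. The concentrated side is the cathode; the cell reaction moves Co²⁺ from high to low concentration with n = 2.
Q = [Co²⁺]_dilute/[Co²⁺]_conc = 5.07 × 10^-5/0.01 = 0.00507.
E = 0 − (0.0592/2) log Q = −(0.0592/2)(-2.295) = 0.0679 V.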